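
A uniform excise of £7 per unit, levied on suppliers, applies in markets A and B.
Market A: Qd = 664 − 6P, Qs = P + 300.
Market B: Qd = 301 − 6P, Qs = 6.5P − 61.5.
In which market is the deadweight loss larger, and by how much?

Market A: pre-tax P* = £52, Q* = 352; post-tax Q = 346; deadweight loss = £21.
Market B: pre-tax P* = £29, Q* = 127; post-tax Q = 105.16; deadweight loss = £76.44.
Difference: £21 vs £76.44 → market B is larger by £55.44.

Market B, by £55.44.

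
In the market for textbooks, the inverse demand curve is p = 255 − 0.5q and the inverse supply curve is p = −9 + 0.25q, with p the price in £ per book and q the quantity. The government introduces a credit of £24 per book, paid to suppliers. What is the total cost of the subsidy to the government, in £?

Rewrite in direct form: qd = 510 − 2p and qs = 4p + 36.
Without the subsidy, 510 − 2p = 4p + 36 gives 6p = 474, so p* = £79 and q* = 352.
With a per-unit subsidy paid to suppliers, each receives p + 24 per unit sold, so supply becomes qs = 4(p + 24) + 36.
New equilibrium: buyers pay £63, suppliers receive £87, q = 384. (Wedge: pb − ps = −24.)
Outlay = t · Q = 24 · 384 = £9216.

Government outlay = £9216.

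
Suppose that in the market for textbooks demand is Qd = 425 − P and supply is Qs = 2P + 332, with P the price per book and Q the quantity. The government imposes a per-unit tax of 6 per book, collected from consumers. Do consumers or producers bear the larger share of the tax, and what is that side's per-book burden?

Consumers bear the larger share: 4 per book.

Before the tax: set 425 − P = 2P + 332 → P* = 31, Q* = 394.
With the tax collected from consumers, demand (in seller-price terms) shifts: Qd = 425 − (P + 6).
Solving gives Q = 390 with consumers paying 35 and producers receiving 29 (the 6 wedge).
Per-book burden: consumers 4, producers 2.
Consumers take the larger share because demand is less price-elastic here (demand slope 1 vs supply slope 2).
The less price-elastic side of the market bears the larger share of a per-unit tax.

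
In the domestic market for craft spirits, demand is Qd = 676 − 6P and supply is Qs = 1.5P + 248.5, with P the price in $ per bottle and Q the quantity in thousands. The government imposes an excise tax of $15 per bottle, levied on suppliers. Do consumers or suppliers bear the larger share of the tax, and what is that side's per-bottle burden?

Suppliers bear the larger share: $12 per bottle.

Before the tax: set 676 − 6P = 1.5P + 248.5 → P* = $57, Q* = 334.
With the tax collected from suppliers, supply shifts: Qs = 1.5(P − 15) + 248.5.
New equilibrium: consumers pay $60, suppliers receive $45, Q = 316. (Wedge: Pb − Ps = 15.)
Per-bottle burden: consumers $3, suppliers $12.
Suppliers take the larger share because supply is less price-elastic here (demand slope 6 vs supply slope 1.5).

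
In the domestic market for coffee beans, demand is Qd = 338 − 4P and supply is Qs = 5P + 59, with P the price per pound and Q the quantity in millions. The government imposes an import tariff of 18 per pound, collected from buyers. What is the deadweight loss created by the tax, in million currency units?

Without the tax, 338 − 4P = 5P + 59 gives 9P = 279, so P* = 31 and Q* = 214.
With the tax collected from buyers, demand (in seller-price terms) shifts: Qd = 338 − 4(P + 18).
Solving gives Q = 174 with buyers paying 41 and suppliers receiving 23 (the 18 wedge).
Quantity falls by |ΔQ| = |214 − 174| = 40.
DWL = ½ · t · |ΔQ| = ½ · 18 · 40 = 360.

Deadweight loss = 360 million.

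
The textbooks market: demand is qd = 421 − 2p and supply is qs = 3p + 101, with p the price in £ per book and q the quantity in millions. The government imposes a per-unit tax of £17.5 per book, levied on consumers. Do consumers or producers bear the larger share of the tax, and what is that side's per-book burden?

Consumers bear the larger share: £10.5 per book.

Before the tax: set 421 − 2p = 3p + 101 → p* = £64, q* = 293.
With the tax collected from consumers, demand (in seller-price terms) shifts: qd = 421 − 2(p + 17.5).
Solving gives q = 272 with consumers paying £74.5 and producers receiving £57 (the £17.5 wedge).
Per-book burden: consumers £10.5, producers £7.
Consumers take the larger share because demand is less price-elastic here (demand slope 2 vs supply slope 3).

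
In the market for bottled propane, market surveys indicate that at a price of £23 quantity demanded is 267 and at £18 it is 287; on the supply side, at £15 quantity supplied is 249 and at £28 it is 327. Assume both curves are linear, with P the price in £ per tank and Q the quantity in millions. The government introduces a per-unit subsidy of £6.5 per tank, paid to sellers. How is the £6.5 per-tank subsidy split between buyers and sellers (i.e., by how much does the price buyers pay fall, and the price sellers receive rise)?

Demand slope: (287 − 267)/(18 − 23) = -4, so Qd = 359 − 4P.
Supply slope: (327 − 249)/(28 − 15) = 6, so Qs = 6P + 159.
Without the subsidy, 359 − 4P = 6P + 159 gives 10P = 200, so P* = £20 and Q* = 279.
With a per-unit subsidy paid to sellers, each receives P + 6.5 per unit sold, so supply becomes Qs = 6(P + 6.5) + 159.
New equilibrium: buyers pay £16.1, sellers receive £22.6, Q = 294.6. (Wedge: Pb − Ps = −6.5.)
Gain to buyers: £3.9; to sellers: £2.6. (They sum to £6.5.)

Buyers gain £3.9 per tank; sellers gain £2.6 per tank.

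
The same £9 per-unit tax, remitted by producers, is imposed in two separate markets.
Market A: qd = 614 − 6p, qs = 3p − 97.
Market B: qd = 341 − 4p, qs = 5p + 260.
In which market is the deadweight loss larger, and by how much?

Market A: pre-tax p* = £79, q* = 140; post-tax q = 122; deadweight loss = £81.
Market B: pre-tax p* = £9, q* = 305; post-tax q = 285; deadweight loss = £90.
Difference: £81 vs £90 → market B is larger by £9.

Market B, by £9.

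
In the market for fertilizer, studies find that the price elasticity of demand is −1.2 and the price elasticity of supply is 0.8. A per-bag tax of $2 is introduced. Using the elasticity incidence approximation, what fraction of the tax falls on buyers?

Buyers' share ≈ 0.4.

Incidence ratio: buyers' share ≈ εs / (εs + |εd|) = 0.8 / (0.8 + 1.2) = 0.4.
Supply is the less elastic side, so buyers bear the smaller share.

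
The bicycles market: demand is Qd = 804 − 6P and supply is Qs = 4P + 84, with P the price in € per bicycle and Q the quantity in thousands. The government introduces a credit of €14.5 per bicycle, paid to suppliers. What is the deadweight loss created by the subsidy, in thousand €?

Deadweight loss = €252.3 thousand.

Before the subsidy: set 804 − 6P = 4P + 84 → P* = €72, Q* = 372.
With a per-unit subsidy paid to suppliers, each receives P + 14.5 per unit sold, so supply becomes Qs = 4(P + 14.5) + 84.
New equilibrium: consumers pay €66.2, suppliers receive €80.7, Q = 406.8. (Wedge: Pb − Ps = −14.5.)
Quantity rises by |ΔQ| = |372 − 406.8| = 34.8.
DWL = ½ · t · |ΔQ| = ½ · 14.5 · 34.8 = €252.3.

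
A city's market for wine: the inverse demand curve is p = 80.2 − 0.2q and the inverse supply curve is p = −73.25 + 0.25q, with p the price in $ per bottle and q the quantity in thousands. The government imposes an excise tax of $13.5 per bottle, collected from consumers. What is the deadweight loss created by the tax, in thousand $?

Rewrite in direct form: qd = 401 − 5p and qs = 4p + 293.
Before the tax: set 401 − 5p = 4p + 293 → p* = $12, q* = 341.
With the tax collected from consumers, demand (in seller-price terms) shifts: qd = 401 − 5(p + 13.5).
New equilibrium: consumers pay $18, producers receive $4.5, q = 311. (Wedge: pb − ps = 13.5.)
Quantity falls by |ΔQ| = |341 − 311| = 30.
DWL = ½ · t · |ΔQ| = ½ · 13.5 · 30 = $202.5.

Deadweight loss = $202.5 thousand.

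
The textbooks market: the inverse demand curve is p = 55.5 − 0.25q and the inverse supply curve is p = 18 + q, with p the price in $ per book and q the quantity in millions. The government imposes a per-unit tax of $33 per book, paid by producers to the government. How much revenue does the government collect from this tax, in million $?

Rewrite in direct form: qd = 222 − 4p and qs = p − 18.
Before the tax: set 222 − 4p = p − 18 → p* = $48, q* = 30.
With the tax collected from producers, supply shifts: qs = (p − 33) − 18.
New equilibrium: consumers pay $54.6, producers receive $21.6, q = 3.6. (Wedge: pb − ps = 33.)
Revenue = t · Q = 33 · 3.6 = $118.8.

Tax revenue = $118.8 million.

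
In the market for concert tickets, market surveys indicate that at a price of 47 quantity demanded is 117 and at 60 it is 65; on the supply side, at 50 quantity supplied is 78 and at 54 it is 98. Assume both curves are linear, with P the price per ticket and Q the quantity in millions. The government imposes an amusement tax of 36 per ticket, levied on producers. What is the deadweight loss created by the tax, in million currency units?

Demand slope: (65 − 117)/(60 − 47) = -4, so Qd = 305 − 4P.
Supply slope: (98 − 78)/(54 − 50) = 5, so Qs = 5P − 172.
Without the tax, 305 − 4P = 5P − 172 gives 9P = 477, so P* = 53 and Q* = 93.
With the tax collected from producers, supply shifts: Qs = 5(P − 36) − 172.
New equilibrium: buyers pay 73, producers receive 37, Q = 13. (Wedge: Pb − Ps = 36.)
Quantity falls by |ΔQ| = |93 − 13| = 80.
DWL = ½ · t · |ΔQ| = ½ · 36 · 80 = 1440.

Deadweight loss = 1440 million.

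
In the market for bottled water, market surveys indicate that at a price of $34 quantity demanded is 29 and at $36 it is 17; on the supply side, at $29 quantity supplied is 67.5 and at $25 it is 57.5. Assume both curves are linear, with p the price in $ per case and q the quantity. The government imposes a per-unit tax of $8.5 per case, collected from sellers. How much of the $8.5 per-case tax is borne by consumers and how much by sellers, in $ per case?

Demand slope: (17 − 29)/(36 − 34) = -6, so qd = 233 − 6p.
Supply slope: (57.5 − 67.5)/(25 − 29) = 2.5, so qs = 2.5p − 5.
Before the tax: set 233 − 6p = 2.5p − 5 → p* = $28, q* = 65.
With the tax collected from sellers, supply shifts: qs = 2.5(p − 8.5) − 5.
New equilibrium: consumers pay $30.5, sellers receive $22, q = 50. (Wedge: pb − ps = 8.5.)
Burden on consumers: $2.5; on sellers: $6. (They sum to $8.5.)

Consumers bear $2.5 per case; sellers bear $6 per case.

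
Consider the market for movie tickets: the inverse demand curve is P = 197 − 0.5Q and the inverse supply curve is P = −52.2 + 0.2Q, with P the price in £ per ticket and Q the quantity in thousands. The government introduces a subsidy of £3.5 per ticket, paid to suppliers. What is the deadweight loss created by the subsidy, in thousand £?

Deadweight loss = £8.75 thousand.

Inverting to Q(P) form: Qd = 394 − 2P; Qs = 5P + 261.
Without the subsidy, 394 − 2P = 5P + 261 gives 7P = 133, so P* = £19 and Q* = 356.
With a per-unit subsidy paid to suppliers, each receives P + 3.5 per unit sold, so supply becomes Qs = 5(P + 3.5) + 261.
New equilibrium: consumers pay £16.5, suppliers receive £20, Q = 361. (Wedge: Pb − Ps = −3.5.)
Quantity rises by |ΔQ| = |356 − 361| = 5.
DWL = ½ · t · |ΔQ| = ½ · 3.5 · 5 = £8.75.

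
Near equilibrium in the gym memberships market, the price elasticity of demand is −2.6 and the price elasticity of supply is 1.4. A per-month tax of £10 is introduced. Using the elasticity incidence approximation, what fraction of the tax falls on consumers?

Consumers' share ≈ 0.35.

Incidence ratio: consumers' share ≈ εs / (εs + |εd|) = 1.4 / (1.4 + 2.6) = 0.35.
Supply is the less elastic side, so consumers bear the smaller share.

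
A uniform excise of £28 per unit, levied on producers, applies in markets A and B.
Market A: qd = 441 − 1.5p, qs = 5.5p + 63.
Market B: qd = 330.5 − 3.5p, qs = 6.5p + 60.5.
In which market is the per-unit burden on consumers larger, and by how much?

Market A: pre-tax p* = £54, q* = 360; post-tax q = 327; per-unit burden on consumers = £22.
Market B: pre-tax p* = £27, q* = 236; post-tax q = 172.3; per-unit burden on consumers = £18.2.
Difference: £22 vs £18.2 → market A is larger by £3.8.

Market A, by £3.8.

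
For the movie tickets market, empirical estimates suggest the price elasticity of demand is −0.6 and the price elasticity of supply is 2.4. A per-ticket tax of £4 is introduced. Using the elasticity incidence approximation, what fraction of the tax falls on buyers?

Buyers' share ≈ 0.8.

Incidence ratio: buyers' share ≈ εs / (εs + |εd|) = 2.4 / (2.4 + 0.6) = 0.8.
Supply is the more elastic side, so buyers bear the larger share.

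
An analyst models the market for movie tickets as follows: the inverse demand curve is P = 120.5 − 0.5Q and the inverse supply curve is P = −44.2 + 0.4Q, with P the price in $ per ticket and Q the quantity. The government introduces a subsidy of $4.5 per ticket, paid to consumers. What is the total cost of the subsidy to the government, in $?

Government outlay = $846.

Inverting to Q(P) form: Qd = 241 − 2P; Qs = 2.5P + 110.5.
Without the subsidy, 241 − 2P = 2.5P + 110.5 gives 4.5P = 130.5, so P* = $29 and Q* = 183.
With a per-unit subsidy paid to consumers, each effectively pays P − 4.5, so demand becomes Qd = 241 − 2(P − 4.5).
New equilibrium: consumers pay $26.5, suppliers receive $31, Q = 188. (Wedge: Pb − Ps = −4.5.)
Outlay = t · Q = 4.5 · 188 = $846.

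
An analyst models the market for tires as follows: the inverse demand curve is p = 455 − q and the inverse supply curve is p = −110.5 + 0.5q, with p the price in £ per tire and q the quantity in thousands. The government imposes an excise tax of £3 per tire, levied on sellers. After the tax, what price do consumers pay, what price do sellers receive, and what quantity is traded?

Rewrite in direct form: qd = 455 − p and qs = 2p + 221.
Without the tax, 455 − p = 2p + 221 gives 3p = 234, so p* = £78 and q* = 377.
With the tax collected from sellers, supply shifts: qs = 2(p − 3) + 221.
Solving gives q = 375 with consumers paying £80 and sellers receiving £77 (the £3 wedge).
The less price-elastic side of the market bears the larger share of a per-unit tax.

Consumers pay £80; sellers receive £77; quantity = 375.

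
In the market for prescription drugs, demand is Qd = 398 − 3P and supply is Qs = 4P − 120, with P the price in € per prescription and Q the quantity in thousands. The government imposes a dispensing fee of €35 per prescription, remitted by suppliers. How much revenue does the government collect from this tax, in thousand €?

Tax revenue = €4060 thousand.

Without the tax, 398 − 3P = 4P − 120 gives 7P = 518, so P* = €74 and Q* = 176.
With the tax collected from suppliers, supply shifts: Qs = 4(P − 35) − 120.
Solving gives Q = 116 with buyers paying €94 and suppliers receiving €59 (the €35 wedge).
Revenue = t · Q = 35 · 116 = €4060.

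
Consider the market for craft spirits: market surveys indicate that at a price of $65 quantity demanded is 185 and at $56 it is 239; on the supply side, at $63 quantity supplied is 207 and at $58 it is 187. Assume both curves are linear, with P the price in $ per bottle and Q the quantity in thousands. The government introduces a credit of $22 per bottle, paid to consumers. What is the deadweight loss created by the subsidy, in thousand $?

Deadweight loss = $580.8 thousand.

Demand slope: (239 − 185)/(56 − 65) = -6, so Qd = 575 − 6P.
Supply slope: (187 − 207)/(58 − 63) = 4, so Qs = 4P − 45.
Before the subsidy: set 575 − 6P = 4P − 45 → P* = $62, Q* = 203.
With a per-unit subsidy paid to consumers, each effectively pays P − 22, so demand becomes Qd = 575 − 6(P − 22).
New equilibrium: consumers pay $53.2, producers receive $75.2, Q = 255.8. (Wedge: Pb − Ps = −22.)
Quantity rises by |ΔQ| = |203 − 255.8| = 52.8.
DWL = ½ · t · |ΔQ| = ½ · 22 · 52.8 = $580.8.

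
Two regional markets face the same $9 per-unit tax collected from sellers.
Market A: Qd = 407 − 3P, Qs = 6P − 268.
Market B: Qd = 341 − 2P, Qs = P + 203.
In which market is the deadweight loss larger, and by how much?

Market A: pre-tax P* = $75, Q* = 182; post-tax Q = 164; deadweight loss = $81.
Market B: pre-tax P* = $46, Q* = 249; post-tax Q = 243; deadweight loss = $27.
Difference: $81 vs $27 → market A is larger by $54.

Market A, by $54.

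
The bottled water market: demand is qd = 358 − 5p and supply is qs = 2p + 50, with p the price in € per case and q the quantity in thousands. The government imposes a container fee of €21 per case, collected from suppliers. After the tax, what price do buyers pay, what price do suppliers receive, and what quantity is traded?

Before the tax: set 358 − 5p = 2p + 50 → p* = €44, q* = 138.
With the tax collected from suppliers, supply shifts: qs = 2(p − 21) + 50.
Solving gives q = 108 with buyers paying €50 and suppliers receiving €29 (the €21 wedge).
The less price-elastic side of the market bears the larger share of a per-unit tax.

Buyers pay €50; suppliers receive €29; quantity = 108.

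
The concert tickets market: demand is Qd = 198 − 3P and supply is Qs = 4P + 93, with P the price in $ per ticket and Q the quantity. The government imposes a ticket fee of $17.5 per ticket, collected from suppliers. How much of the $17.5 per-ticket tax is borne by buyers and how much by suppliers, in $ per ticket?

Buyers bear $10 per ticket; suppliers bear $7.5 per ticket.

Before the tax: set 198 − 3P = 4P + 93 → P* = $15, Q* = 153.
With the tax collected from suppliers, supply shifts: Qs = 4(P − 17.5) + 93.
Solving gives Q = 123 with buyers paying $25 and suppliers receiving $7.5 (the $17.5 wedge).
Burden on buyers: $10; on suppliers: $7.5. (They sum to $17.5.)
The less price-elastic side of the market bears the larger share of a per-unit tax.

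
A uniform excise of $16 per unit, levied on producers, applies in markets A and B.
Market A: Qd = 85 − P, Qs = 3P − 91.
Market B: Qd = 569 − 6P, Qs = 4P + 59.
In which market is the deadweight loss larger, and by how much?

Market B, by $211.2.

Market A: pre-tax P* = $44, Q* = 41; post-tax Q = 29; deadweight loss = $96.
Market B: pre-tax P* = $51, Q* = 263; post-tax Q = 224.6; deadweight loss = $307.2.
Difference: $96 vs $307.2 → market B is larger by $211.2.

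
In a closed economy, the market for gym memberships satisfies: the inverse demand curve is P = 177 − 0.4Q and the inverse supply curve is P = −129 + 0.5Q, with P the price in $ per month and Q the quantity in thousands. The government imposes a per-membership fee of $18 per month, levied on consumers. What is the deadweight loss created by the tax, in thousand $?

Inverting to Q(P) form: Qd = 442.5 − 2.5P; Qs = 2P + 258.
Without the tax, 442.5 − 2.5P = 2P + 258 gives 4.5P = 184.5, so P* = $41 and Q* = 340.
With the tax collected from consumers, demand (in seller-price terms) shifts: Qd = 442.5 − 2.5(P + 18).
New equilibrium: consumers pay $49, producers receive $31, Q = 320. (Wedge: Pb − Ps = 18.)
Quantity falls by |ΔQ| = |340 − 320| = 20.
DWL = ½ · t · |ΔQ| = ½ · 18 · 20 = $180.

Deadweight loss = $180 thousand.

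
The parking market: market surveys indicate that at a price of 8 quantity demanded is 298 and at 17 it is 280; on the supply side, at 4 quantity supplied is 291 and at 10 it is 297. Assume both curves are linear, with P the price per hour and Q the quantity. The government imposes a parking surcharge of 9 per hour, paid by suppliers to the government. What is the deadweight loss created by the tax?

Deadweight loss = 27.

Demand slope: (280 − 298)/(17 − 8) = -2, so Qd = 314 − 2P.
Supply slope: (297 − 291)/(10 − 4) = 1, so Qs = P + 287.
Without the tax, 314 − 2P = P + 287 gives 3P = 27, so P* = 9 and Q* = 296.
With the tax collected from suppliers, supply shifts: Qs = (P − 9) + 287.
Solving gives Q = 290 with buyers paying 12 and suppliers receiving 3 (the 9 wedge).
Quantity falls by |ΔQ| = |296 − 290| = 6.
DWL = ½ · t · |ΔQ| = ½ · 9 · 6 = 27.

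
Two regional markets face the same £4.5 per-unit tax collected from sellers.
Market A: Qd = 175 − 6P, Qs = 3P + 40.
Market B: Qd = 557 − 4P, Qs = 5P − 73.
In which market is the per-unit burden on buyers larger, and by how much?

Market A: pre-tax P* = £15, Q* = 85; post-tax Q = 76; per-unit burden on buyers = £1.5.
Market B: pre-tax P* = £70, Q* = 277; post-tax Q = 267; per-unit burden on buyers = £2.5.
Difference: £1.5 vs £2.5 → market B is larger by £1.

Market B, by £1.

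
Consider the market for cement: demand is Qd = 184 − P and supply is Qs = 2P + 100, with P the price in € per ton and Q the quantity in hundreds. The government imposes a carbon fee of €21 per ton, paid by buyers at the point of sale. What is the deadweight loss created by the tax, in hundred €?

Deadweight loss = €147 hundred.

Before the tax: set 184 − P = 2P + 100 → P* = €28, Q* = 156.
With the tax collected from buyers, demand (in seller-price terms) shifts: Qd = 184 − (P + 21).
New equilibrium: buyers pay €42, suppliers receive €21, Q = 142. (Wedge: Pb − Ps = 21.)
Quantity falls by |ΔQ| = |156 − 142| = 14.
DWL = ½ · t · |ΔQ| = ½ · 21 · 14 = €147.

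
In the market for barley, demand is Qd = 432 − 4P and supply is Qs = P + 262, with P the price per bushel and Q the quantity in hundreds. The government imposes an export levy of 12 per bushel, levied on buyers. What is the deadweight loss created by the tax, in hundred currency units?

Before the tax: set 432 − 4P = P + 262 → P* = 34, Q* = 296.
With the tax collected from buyers, demand (in seller-price terms) shifts: Qd = 432 − 4(P + 12).
Solving gives Q = 286.4 with buyers paying 36.4 and sellers receiving 24.4 (the 12 wedge).
Quantity falls by |ΔQ| = |296 − 286.4| = 9.6.
DWL = ½ · t · |ΔQ| = ½ · 12 · 9.6 = 57.6.

Deadweight loss = 57.6 hundred.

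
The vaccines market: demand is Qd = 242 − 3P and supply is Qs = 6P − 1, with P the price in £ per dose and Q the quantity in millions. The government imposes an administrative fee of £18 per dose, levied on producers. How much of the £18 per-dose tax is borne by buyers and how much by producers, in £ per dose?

Without the tax, 242 − 3P = 6P − 1 gives 9P = 243, so P* = £27 and Q* = 161.
With the tax collected from producers, supply shifts: Qs = 6(P − 18) − 1.
New equilibrium: buyers pay £39, producers receive £21, Q = 125. (Wedge: Pb − Ps = 18.)
Burden on buyers: £12; on producers: £6. (They sum to £18.)
The less price-elastic side of the market bears the larger share of a per-unit tax.

Buyers bear £12 per dose; producers bear £6 per dose.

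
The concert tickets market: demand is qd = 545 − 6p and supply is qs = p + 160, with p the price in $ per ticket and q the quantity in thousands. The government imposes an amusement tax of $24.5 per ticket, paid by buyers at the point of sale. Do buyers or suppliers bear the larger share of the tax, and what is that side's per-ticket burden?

Suppliers bear the larger share: $21 per ticket.

Without the tax, 545 − 6p = p + 160 gives 7p = 385, so p* = $55 and q* = 215.
With the tax collected from buyers, demand (in seller-price terms) shifts: qd = 545 − 6(p + 24.5).
New equilibrium: buyers pay $58.5, suppliers receive $34, q = 194. (Wedge: pb − ps = 24.5.)
Per-ticket burden: buyers $3.5, suppliers $21.
Suppliers take the larger share because supply is less price-elastic here (demand slope 6 vs supply slope 1).
The less price-elastic side of the market bears the larger share of a per-unit tax.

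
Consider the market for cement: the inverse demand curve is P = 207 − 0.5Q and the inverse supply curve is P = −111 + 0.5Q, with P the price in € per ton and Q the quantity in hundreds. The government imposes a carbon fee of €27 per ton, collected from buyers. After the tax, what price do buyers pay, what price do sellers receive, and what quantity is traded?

Buyers pay €61.5; sellers receive €34.5; quantity = 291.

Inverting to Q(P) form: Qd = 414 − 2P; Qs = 2P + 222.
Before the tax: set 414 − 2P = 2P + 222 → P* = €48, Q* = 318.
With the tax collected from buyers, demand (in seller-price terms) shifts: Qd = 414 − 2(P + 27).
New equilibrium: buyers pay €61.5, sellers receive €34.5, Q = 291. (Wedge: Pb − Ps = 27.)
The less price-elastic side of the market bears the larger share of a per-unit tax.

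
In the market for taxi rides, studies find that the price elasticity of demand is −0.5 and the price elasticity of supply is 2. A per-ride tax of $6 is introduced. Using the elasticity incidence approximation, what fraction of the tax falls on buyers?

Incidence ratio: buyers' share ≈ εs / (εs + |εd|) = 2 / (2 + 0.5) = 0.8.
Supply is the more elastic side, so buyers bear the larger share.

Buyers' share ≈ 0.8.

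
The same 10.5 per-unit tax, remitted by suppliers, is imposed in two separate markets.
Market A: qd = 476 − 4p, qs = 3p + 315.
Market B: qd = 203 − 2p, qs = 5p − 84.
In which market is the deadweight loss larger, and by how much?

Market A: pre-tax p* = 23, q* = 384; post-tax q = 366; deadweight loss = 94.5.
Market B: pre-tax p* = 41, q* = 121; post-tax q = 106; deadweight loss = 78.75.
Difference: 94.5 vs 78.75 → market A is larger by 15.75.

Market A, by 15.75.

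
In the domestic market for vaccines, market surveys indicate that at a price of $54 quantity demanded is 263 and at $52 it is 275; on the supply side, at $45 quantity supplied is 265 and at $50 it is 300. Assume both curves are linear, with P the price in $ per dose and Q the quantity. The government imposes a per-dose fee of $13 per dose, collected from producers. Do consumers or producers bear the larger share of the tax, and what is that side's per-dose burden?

Demand slope: (275 − 263)/(52 − 54) = -6, so Qd = 587 − 6P.
Supply slope: (300 − 265)/(50 − 45) = 7, so Qs = 7P − 50.
Before the tax: set 587 − 6P = 7P − 50 → P* = $49, Q* = 293.
With the tax collected from producers, supply shifts: Qs = 7(P − 13) − 50.
New equilibrium: consumers pay $56, producers receive $43, Q = 251. (Wedge: Pb − Ps = 13.)
Per-dose burden: consumers $7, producers $6.
Consumers take the larger share because demand is less price-elastic here (demand slope 6 vs supply slope 7).
The less price-elastic side of the market bears the larger share of a per-unit tax.

Consumers bear the larger share: $7 per dose.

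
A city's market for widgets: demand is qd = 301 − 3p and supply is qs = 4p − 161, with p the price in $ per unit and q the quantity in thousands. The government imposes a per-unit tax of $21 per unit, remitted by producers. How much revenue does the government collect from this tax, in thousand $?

Tax revenue = $1407 thousand.

Before the tax: set 301 − 3p = 4p − 161 → p* = $66, q* = 103.
With the tax collected from producers, supply shifts: qs = 4(p − 21) − 161.
Solving gives q = 67 with buyers paying $78 and producers receiving $57 (the $21 wedge).
Revenue = t · Q = 21 · 67 = $1407.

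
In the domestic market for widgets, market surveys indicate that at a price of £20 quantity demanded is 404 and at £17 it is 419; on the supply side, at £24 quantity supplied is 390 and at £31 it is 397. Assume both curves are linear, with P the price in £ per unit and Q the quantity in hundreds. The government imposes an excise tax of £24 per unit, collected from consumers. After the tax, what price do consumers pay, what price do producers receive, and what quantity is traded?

Consumers pay £27; producers receive £3; quantity = 369.

Demand slope: (419 − 404)/(17 − 20) = -5, so Qd = 504 − 5P.
Supply slope: (397 − 390)/(31 − 24) = 1, so Qs = P + 366.
Before the tax: set 504 − 5P = P + 366 → P* = £23, Q* = 389.
With the tax collected from consumers, demand (in seller-price terms) shifts: Qd = 504 − 5(P + 24).
New equilibrium: consumers pay £27, producers receive £3, Q = 369. (Wedge: Pb − Ps = 24.)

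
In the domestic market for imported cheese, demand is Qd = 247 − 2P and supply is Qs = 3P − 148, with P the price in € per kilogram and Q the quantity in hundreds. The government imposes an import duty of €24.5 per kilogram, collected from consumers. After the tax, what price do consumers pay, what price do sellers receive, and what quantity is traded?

Without the tax, 247 − 2P = 3P − 148 gives 5P = 395, so P* = €79 and Q* = 89.
With the tax collected from consumers, demand (in seller-price terms) shifts: Qd = 247 − 2(P + 24.5).
New equilibrium: consumers pay €93.7, sellers receive €69.2, Q = 59.6. (Wedge: Pb − Ps = 24.5.)
The less price-elastic side of the market bears the larger share of a per-unit tax.

Consumers pay €93.7; sellers receive €69.2; quantity = 59.6.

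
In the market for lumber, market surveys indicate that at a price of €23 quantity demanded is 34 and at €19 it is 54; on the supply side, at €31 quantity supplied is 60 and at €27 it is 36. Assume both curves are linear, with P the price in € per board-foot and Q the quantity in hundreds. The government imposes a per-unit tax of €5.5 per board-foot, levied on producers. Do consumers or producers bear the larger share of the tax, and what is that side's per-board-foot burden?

Consumers bear the larger share: €3 per board-foot.

Demand slope: (54 − 34)/(19 − 23) = -5, so Qd = 149 − 5P.
Supply slope: (36 − 60)/(27 − 31) = 6, so Qs = 6P − 126.
Without the tax, 149 − 5P = 6P − 126 gives 11P = 275, so P* = €25 and Q* = 24.
With the tax collected from producers, supply shifts: Qs = 6(P − 5.5) − 126.
Solving gives Q = 9 with consumers paying €28 and producers receiving €22.5 (the €5.5 wedge).
Per-board-foot burden: consumers €3, producers €2.5.
Consumers take the larger share because demand is less price-elastic here (demand slope 5 vs supply slope 6).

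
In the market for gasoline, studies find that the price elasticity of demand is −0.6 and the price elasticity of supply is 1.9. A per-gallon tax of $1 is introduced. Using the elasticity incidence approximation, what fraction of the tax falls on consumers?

Incidence ratio: consumers' share ≈ εs / (εs + |εd|) = 1.9 / (1.9 + 0.6) = 0.76.
Supply is the more elastic side, so consumers bear the larger share.

Consumers' share ≈ 0.76.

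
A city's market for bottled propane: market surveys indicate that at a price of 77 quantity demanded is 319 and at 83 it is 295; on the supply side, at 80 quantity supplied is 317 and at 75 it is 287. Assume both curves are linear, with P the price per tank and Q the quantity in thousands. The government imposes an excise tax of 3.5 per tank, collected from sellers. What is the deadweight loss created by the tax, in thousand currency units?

Demand slope: (295 − 319)/(83 − 77) = -4, so Qd = 627 − 4P.
Supply slope: (287 − 317)/(75 − 80) = 6, so Qs = 6P − 163.
Without the tax, 627 − 4P = 6P − 163 gives 10P = 790, so P* = 79 and Q* = 311.
With the tax collected from sellers, supply shifts: Qs = 6(P − 3.5) − 163.
Solving gives Q = 302.6 with buyers paying 81.1 and sellers receiving 77.6 (the 3.5 wedge).
Quantity falls by |ΔQ| = |311 − 302.6| = 8.4.
DWL = ½ · t · |ΔQ| = ½ · 3.5 · 8.4 = 14.7.

Deadweight loss = 14.7 thousand.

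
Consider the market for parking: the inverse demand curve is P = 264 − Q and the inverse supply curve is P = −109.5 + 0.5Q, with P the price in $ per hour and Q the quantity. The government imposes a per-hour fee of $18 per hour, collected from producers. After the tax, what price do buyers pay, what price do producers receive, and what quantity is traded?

Inverting to Q(P) form: Qd = 264 − P; Qs = 2P + 219.
Without the tax, 264 − P = 2P + 219 gives 3P = 45, so P* = $15 and Q* = 249.
With the tax collected from producers, supply shifts: Qs = 2(P − 18) + 219.
New equilibrium: buyers pay $27, producers receive $9, Q = 237. (Wedge: Pb − Ps = 18.)

Buyers pay $27; producers receive $9; quantity = 237.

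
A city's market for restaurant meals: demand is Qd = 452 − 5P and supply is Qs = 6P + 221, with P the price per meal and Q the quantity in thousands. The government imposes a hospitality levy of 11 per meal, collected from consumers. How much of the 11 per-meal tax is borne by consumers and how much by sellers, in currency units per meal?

Without the tax, 452 − 5P = 6P + 221 gives 11P = 231, so P* = 21 and Q* = 347.
With the tax collected from consumers, demand (in seller-price terms) shifts: Qd = 452 − 5(P + 11).
New equilibrium: consumers pay 27, sellers receive 16, Q = 317. (Wedge: Pb − Ps = 11.)
Burden on consumers: 6; on sellers: 5. (They sum to 11.)
The less price-elastic side of the market bears the larger share of a per-unit tax.

Consumers bear 6 per meal; sellers bear 5 per meal.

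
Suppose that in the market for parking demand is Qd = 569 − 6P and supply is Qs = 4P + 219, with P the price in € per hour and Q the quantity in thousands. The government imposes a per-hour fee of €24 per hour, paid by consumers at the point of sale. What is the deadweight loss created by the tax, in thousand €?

Deadweight loss = €691.2 thousand.

Before the tax: set 569 − 6P = 4P + 219 → P* = €35, Q* = 359.
With the tax collected from consumers, demand (in seller-price terms) shifts: Qd = 569 − 6(P + 24).
Solving gives Q = 301.4 with consumers paying €44.6 and sellers receiving €20.6 (the €24 wedge).
Quantity falls by |ΔQ| = |359 − 301.4| = 57.6.
DWL = ½ · t · |ΔQ| = ½ · 24 · 57.6 = €691.2.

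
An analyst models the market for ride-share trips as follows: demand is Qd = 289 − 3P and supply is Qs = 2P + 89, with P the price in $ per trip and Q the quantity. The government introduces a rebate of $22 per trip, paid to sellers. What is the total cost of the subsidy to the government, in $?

Government outlay = $4298.8.

Before the subsidy: set 289 − 3P = 2P + 89 → P* = $40, Q* = 169.
With a per-unit subsidy paid to sellers, each receives P + 22 per unit sold, so supply becomes Qs = 2(P + 22) + 89.
New equilibrium: buyers pay $31.2, sellers receive $53.2, Q = 195.4. (Wedge: Pb − Ps = −22.)
Outlay = t · Q = 22 · 195.4 = $4298.8.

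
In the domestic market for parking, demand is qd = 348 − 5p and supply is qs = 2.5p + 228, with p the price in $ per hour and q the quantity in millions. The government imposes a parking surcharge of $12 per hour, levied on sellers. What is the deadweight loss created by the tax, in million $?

Deadweight loss = $120 million.

Without the tax, 348 − 5p = 2.5p + 228 gives 7.5p = 120, so p* = $16 and q* = 268.
With the tax collected from sellers, supply shifts: qs = 2.5(p − 12) + 228.
Solving gives q = 248 with consumers paying $20 and sellers receiving $8 (the $12 wedge).
Quantity falls by |ΔQ| = |268 − 248| = 20.
DWL = ½ · t · |ΔQ| = ½ · 12 · 20 = $120.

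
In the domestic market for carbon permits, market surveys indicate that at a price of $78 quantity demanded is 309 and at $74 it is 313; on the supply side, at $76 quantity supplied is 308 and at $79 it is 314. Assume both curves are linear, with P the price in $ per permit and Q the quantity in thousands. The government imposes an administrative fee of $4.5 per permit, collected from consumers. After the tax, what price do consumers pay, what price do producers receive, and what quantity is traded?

Consumers pay $80; producers receive $75.5; quantity = 307.

Demand slope: (313 − 309)/(74 − 78) = -1, so Qd = 387 − P.
Supply slope: (314 − 308)/(79 − 76) = 2, so Qs = 2P + 156.
Without the tax, 387 − P = 2P + 156 gives 3P = 231, so P* = $77 and Q* = 310.
With the tax collected from consumers, demand (in seller-price terms) shifts: Qd = 387 − (P + 4.5).
New equilibrium: consumers pay $80, producers receive $75.5, Q = 307. (Wedge: Pb − Ps = 4.5.)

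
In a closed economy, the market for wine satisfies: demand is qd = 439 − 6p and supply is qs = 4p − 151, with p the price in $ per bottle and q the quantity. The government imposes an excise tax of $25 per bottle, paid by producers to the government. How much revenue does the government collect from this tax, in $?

Without the tax, 439 − 6p = 4p − 151 gives 10p = 590, so p* = $59 and q* = 85.
With the tax collected from producers, supply shifts: qs = 4(p − 25) − 151.
Solving gives q = 25 with consumers paying $69 and producers receiving $44 (the $25 wedge).
Revenue = t · Q = 25 · 25 = $625.

Tax revenue = $625.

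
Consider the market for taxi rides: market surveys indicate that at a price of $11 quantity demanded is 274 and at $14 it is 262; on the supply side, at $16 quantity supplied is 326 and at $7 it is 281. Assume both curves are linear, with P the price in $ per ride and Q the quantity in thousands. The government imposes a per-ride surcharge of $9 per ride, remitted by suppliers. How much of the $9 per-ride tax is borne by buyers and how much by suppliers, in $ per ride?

Demand slope: (262 − 274)/(14 − 11) = -4, so Qd = 318 − 4P.
Supply slope: (281 − 326)/(7 − 16) = 5, so Qs = 5P + 246.
Before the tax: set 318 − 4P = 5P + 246 → P* = $8, Q* = 286.
With the tax collected from suppliers, supply shifts: Qs = 5(P − 9) + 246.
New equilibrium: buyers pay $13, suppliers receive $4, Q = 266. (Wedge: Pb − Ps = 9.)
Burden on buyers: $5; on suppliers: $4. (They sum to $9.)
The less price-elastic side of the market bears the larger share of a per-unit tax.

Buyers bear $5 per ride; suppliers bear $4 per ride.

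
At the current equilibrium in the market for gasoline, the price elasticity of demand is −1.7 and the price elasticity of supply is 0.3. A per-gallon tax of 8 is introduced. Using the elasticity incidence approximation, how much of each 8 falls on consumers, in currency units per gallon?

Consumers bear ≈ 1.2 per gallon.

Incidence ratio: consumers' share ≈ εs / (εs + |εd|) = 0.3 / (0.3 + 1.7) = 0.15.
So consumers bear ≈ 0.15 × 8 = 1.2; producers bear 6.8.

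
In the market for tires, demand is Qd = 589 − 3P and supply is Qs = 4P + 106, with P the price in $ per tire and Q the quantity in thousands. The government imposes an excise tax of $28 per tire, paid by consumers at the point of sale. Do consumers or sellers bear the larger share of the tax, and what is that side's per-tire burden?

Consumers bear the larger share: $16 per tire.

Before the tax: set 589 − 3P = 4P + 106 → P* = $69, Q* = 382.
With the tax collected from consumers, demand (in seller-price terms) shifts: Qd = 589 − 3(P + 28).
Solving gives Q = 334 with consumers paying $85 and sellers receiving $57 (the $28 wedge).
Per-tire burden: consumers $16, sellers $12.
Consumers take the larger share because demand is less price-elastic here (demand slope 3 vs supply slope 4).
The less price-elastic side of the market bears the larger share of a per-unit tax.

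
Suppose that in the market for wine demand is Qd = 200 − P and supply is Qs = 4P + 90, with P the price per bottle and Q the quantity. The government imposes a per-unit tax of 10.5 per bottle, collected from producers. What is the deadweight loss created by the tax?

Deadweight loss = 44.1.

Before the tax: set 200 − P = 4P + 90 → P* = 22, Q* = 178.
With the tax collected from producers, supply shifts: Qs = 4(P − 10.5) + 90.
Solving gives Q = 169.6 with consumers paying 30.4 and producers receiving 19.9 (the 10.5 wedge).
Quantity falls by |ΔQ| = |178 − 169.6| = 8.4.
DWL = ½ · t · |ΔQ| = ½ · 10.5 · 8.4 = 44.1.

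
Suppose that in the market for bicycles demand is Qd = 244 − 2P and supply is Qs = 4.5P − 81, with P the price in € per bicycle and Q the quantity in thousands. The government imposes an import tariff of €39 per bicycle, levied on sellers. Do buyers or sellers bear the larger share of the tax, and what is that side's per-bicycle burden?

Buyers bear the larger share: €27 per bicycle.

Before the tax: set 244 − 2P = 4.5P − 81 → P* = €50, Q* = 144.
With the tax collected from sellers, supply shifts: Qs = 4.5(P − 39) − 81.
Solving gives Q = 90 with buyers paying €77 and sellers receiving €38 (the €39 wedge).
Per-bicycle burden: buyers €27, sellers €12.
Buyers take the larger share because demand is less price-elastic here (demand slope 2 vs supply slope 4.5).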